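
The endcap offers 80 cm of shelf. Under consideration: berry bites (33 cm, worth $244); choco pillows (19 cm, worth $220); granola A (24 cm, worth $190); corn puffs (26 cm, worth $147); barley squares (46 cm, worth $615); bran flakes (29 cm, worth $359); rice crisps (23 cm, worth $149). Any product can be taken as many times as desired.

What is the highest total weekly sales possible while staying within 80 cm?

Ranking by ratio (weekly sales/cm): barley squares 13.37, bran flakes 12.38, choco pillows 11.58.
Barley squares + bran flakes uses 75 of the 80 cm and totals 974.

974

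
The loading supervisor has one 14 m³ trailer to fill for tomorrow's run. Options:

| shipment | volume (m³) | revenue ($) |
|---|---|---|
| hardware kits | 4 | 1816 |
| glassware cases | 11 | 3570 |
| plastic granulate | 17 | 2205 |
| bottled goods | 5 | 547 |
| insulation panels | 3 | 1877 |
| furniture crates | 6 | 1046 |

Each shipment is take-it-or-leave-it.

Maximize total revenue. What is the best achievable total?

5447

Greedy by ratio would take hardware kits + insulation panels + furniture crates: 13 m³ used, total 4739.
The 10 m³ tied up in hardware kits and furniture crates is better spent on glassware cases — total rises to 5447 (14 m³).
Every other selection either busts 14 m³ or fails to beat 5447.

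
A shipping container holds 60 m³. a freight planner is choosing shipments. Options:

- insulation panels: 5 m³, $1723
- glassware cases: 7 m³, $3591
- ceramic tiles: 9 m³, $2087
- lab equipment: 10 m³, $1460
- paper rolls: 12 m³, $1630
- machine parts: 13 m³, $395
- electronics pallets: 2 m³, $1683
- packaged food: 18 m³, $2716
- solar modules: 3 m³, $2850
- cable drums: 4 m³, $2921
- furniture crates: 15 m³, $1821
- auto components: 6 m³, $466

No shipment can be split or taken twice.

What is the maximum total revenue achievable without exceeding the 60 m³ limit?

19201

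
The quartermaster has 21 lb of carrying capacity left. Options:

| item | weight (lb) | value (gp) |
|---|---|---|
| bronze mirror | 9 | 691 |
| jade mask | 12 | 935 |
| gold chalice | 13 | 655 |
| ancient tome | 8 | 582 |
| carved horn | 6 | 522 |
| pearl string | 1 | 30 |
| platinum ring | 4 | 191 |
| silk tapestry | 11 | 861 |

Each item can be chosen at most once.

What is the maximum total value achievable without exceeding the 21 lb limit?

1626

A density-first pass picks carved horn + platinum ring + silk tapestry — 1574 at 21 lb.
Reworking the packing: bronze mirror + jade mask uses 21 lb and improves the total to 1626.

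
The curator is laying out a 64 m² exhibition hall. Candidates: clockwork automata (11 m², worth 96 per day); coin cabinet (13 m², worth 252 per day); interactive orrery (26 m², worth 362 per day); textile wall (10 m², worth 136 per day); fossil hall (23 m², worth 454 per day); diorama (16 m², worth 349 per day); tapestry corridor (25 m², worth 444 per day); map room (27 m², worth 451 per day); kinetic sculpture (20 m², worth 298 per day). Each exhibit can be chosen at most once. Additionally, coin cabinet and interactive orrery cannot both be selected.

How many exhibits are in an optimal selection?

Best achievable expected visitors is 1247.
One optimal bundle: fossil hall + diorama + tapestry corridor (64 m²).
Every optimal selection uses 3 exhibits.

3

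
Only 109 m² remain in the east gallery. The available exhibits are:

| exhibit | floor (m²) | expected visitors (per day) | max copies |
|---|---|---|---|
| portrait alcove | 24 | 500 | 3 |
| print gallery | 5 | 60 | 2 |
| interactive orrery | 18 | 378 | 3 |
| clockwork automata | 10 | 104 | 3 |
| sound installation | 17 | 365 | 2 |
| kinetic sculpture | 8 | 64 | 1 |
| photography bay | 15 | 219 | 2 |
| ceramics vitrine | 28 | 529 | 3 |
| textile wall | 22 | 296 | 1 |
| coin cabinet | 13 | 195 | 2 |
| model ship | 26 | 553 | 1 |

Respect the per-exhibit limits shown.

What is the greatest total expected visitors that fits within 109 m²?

2296

Ranking by ratio (expected visitors/m²): sound installation 21.47, model ship 21.27, interactive orrery 21.00, portrait alcove 20.83.
Greedy by ratio would take 2×interactive orrery + 2×sound installation + coin cabinet + model ship: 109 m² used, total 2234.
The 48 m² tied up in interactive orrery and sound installation and coin cabinet is better spent on 2×portrait alcove — total rises to 2296 (109 m²).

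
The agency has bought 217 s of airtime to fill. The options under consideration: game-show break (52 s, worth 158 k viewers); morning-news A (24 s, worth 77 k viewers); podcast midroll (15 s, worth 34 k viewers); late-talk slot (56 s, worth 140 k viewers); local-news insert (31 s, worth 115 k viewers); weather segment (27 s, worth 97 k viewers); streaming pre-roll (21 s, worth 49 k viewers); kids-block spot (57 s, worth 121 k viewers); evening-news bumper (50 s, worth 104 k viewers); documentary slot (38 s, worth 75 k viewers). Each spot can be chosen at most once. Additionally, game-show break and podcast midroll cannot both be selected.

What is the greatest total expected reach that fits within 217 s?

636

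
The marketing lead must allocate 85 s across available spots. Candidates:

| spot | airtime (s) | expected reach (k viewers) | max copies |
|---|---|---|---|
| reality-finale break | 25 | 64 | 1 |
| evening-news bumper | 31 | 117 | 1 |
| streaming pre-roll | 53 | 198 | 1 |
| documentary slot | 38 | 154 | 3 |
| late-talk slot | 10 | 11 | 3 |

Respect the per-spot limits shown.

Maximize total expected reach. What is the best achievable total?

315

Ranking by ratio (expected reach/s): documentary slot 4.05, evening-news bumper 3.77, streaming pre-roll 3.74.
Greedy by ratio would take 2×documentary slot: 76 s used, total 308.
Replace 2×documentary slot with evening-news bumper + streaming pre-roll: the trade gains 7 net, giving 315 at 84 s.
That's the maximum — no swap from here does better than 315.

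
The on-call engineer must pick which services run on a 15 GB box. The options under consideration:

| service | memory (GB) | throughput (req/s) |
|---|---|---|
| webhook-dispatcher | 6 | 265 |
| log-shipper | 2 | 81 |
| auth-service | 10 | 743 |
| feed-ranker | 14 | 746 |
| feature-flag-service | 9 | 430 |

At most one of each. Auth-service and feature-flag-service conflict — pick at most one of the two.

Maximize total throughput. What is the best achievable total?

Best packing: log-shipper + auth-service — 12 GB, 824 total.
Next best is feed-ranker at 746 (14 GB) — short by 78.

824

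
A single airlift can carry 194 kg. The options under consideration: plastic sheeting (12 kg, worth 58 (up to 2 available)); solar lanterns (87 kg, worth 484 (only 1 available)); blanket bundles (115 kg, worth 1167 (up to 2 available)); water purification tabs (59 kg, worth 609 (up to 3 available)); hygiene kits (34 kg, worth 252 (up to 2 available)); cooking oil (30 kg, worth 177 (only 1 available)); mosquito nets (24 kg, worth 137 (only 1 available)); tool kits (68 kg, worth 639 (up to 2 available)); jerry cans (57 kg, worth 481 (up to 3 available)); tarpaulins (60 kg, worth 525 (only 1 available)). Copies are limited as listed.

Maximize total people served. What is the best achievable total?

The ratio ordering already packs tightly: plastic sheeting + 3×water purification tabs, 189 kg, 1885.

1885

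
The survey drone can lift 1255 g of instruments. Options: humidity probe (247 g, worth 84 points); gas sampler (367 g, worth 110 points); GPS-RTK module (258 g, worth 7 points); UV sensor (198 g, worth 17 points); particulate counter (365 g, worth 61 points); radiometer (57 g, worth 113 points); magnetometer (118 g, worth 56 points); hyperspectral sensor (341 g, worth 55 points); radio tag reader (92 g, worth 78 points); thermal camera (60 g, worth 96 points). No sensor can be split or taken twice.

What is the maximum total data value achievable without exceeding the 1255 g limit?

554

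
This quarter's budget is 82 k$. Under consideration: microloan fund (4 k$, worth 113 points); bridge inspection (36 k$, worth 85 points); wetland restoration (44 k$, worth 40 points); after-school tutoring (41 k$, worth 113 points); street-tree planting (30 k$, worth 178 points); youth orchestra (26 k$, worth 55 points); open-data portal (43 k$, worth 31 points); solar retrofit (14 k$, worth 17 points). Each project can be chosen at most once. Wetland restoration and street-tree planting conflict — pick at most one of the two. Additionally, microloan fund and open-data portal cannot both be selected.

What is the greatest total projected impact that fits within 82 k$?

404

Best packing: microloan fund + after-school tutoring + street-tree planting — 75 k$, 404 total.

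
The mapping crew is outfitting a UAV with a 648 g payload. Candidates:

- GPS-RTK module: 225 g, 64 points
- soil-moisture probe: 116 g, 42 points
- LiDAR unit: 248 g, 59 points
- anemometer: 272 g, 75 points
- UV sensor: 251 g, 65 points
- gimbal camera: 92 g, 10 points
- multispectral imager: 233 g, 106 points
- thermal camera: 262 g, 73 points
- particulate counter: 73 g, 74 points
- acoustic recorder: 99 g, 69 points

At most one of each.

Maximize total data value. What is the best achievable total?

Greedy by ratio would take soil-moisture probe + gimbal camera + multispectral imager + particulate counter + acoustic recorder: 613 g used, total 301.
Replace soil-moisture probe and gimbal camera with GPS-RTK module: the trade gains 12 net, giving 313 at 630 g.
The spare 18 g is too small for any remaining sensor, and no exchange beats 313.

313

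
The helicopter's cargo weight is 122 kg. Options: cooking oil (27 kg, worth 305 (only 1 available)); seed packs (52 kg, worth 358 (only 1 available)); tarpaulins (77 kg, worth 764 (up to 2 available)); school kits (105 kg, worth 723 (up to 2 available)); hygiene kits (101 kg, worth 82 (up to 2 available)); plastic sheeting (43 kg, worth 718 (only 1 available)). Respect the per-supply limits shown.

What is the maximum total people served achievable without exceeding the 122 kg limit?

1482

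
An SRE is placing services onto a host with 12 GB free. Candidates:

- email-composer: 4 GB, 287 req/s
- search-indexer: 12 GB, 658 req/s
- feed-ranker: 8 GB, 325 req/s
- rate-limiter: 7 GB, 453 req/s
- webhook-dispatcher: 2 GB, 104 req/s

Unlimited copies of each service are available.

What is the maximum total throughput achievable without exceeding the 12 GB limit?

861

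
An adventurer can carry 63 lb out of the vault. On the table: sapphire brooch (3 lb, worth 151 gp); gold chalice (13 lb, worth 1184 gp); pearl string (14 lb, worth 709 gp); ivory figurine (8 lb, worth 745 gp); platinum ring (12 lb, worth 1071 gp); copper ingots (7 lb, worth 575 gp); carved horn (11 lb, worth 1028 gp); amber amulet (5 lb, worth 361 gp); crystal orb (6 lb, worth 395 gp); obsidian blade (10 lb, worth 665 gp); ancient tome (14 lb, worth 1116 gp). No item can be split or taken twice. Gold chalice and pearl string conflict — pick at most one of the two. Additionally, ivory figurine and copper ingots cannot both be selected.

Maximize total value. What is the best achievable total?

5505

By value per lb: carved horn 93.45, ivory figurine 93.12, gold chalice 91.08, platinum ring 89.25 lead.
Taking gold chalice + ivory figurine + platinum ring + carved horn + amber amulet + ancient tome: 63 lb used, 5505 in value.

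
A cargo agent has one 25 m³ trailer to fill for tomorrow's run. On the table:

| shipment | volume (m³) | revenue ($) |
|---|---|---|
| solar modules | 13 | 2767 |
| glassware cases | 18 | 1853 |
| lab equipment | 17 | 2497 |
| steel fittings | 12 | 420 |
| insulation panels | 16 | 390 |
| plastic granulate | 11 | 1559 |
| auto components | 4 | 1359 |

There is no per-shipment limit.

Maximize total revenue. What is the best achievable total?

By revenue per m³: auto components 339.75, solar modules 212.85, lab equipment 146.88, plastic granulate 141.73 lead.
Best packing: 6×auto components — 24 m³, 8154 total.
That's the maximum — no swap from here does better than 8154.

8154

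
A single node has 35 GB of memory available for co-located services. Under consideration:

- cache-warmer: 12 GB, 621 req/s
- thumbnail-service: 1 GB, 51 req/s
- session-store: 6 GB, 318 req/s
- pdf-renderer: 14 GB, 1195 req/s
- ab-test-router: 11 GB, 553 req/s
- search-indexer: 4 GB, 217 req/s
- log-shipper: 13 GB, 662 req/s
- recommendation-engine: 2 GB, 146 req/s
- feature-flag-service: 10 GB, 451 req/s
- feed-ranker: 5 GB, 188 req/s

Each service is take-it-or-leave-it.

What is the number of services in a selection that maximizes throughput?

5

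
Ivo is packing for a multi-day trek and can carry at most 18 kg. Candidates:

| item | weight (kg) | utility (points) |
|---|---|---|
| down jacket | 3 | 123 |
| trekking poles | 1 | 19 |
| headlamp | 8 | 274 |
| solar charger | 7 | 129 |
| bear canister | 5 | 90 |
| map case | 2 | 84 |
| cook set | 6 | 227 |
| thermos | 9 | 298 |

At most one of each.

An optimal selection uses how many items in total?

3

Best achievable utility is 648.
One optimal bundle: down jacket + cook set + thermos (18 kg).
Every optimal selection uses 3 items.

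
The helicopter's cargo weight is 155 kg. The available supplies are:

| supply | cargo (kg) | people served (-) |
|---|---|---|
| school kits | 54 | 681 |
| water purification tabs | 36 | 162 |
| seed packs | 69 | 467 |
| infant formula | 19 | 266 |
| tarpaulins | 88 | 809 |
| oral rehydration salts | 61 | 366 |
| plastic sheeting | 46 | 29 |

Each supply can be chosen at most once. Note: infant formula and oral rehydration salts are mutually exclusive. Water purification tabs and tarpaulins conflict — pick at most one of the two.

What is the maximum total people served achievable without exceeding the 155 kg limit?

1490

A density-first pass picks school kits + seed packs + infant formula — 1414 at 142 kg.
Dropping seed packs and infant formula frees 88 kg; slotting in tarpaulins (88 kg) lifts the total to 1490 at 142 kg.
Every other selection either busts 155 kg or breaks a pairing rule or fails to beat 1490.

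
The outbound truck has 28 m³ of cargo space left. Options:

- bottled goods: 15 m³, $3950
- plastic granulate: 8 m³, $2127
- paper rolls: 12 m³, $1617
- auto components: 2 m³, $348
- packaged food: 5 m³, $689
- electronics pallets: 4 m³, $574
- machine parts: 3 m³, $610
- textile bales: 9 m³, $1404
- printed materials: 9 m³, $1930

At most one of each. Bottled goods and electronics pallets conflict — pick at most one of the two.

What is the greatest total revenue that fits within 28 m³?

7035

Best packing: bottled goods + plastic granulate + auto components + machine parts — 28 m³, 7035 total.
Nothing else feasible within 28 m³ beats 7035.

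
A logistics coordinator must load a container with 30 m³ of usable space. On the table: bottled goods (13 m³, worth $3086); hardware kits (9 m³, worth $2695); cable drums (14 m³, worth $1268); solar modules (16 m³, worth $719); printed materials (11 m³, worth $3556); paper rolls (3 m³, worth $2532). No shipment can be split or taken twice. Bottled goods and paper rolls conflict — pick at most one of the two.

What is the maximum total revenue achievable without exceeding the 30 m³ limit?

8783

Best packing: hardware kits + printed materials + paper rolls — 23 m³, 8783 total.
Next best is cable drums + printed materials + paper rolls at 7356 (28 m³) — short by 1427.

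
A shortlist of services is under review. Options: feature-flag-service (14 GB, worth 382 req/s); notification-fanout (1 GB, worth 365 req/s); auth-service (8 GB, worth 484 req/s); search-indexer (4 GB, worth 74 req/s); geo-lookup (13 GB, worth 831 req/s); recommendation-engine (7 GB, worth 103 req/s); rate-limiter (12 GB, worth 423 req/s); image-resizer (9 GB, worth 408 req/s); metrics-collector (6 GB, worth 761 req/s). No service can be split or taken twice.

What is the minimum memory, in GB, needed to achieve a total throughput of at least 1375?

Need the lightest bundle worth ≥ 1375.
notification-fanout + auth-service + metrics-collector: 1610 throughput at 15 GB.
Any bundle with less than 15 GB falls short of 1375.

15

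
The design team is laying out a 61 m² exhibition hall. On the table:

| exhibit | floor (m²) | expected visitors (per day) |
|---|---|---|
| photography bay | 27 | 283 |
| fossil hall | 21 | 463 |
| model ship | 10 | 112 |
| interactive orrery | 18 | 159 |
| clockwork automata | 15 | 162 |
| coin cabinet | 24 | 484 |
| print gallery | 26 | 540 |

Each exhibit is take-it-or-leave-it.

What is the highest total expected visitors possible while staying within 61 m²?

1136

Taking the top-ratio exhibits first gives fossil hall + model ship + print gallery for 1115 (57 m²).
Dropping fossil hall frees 21 m²; slotting in coin cabinet (24 m²) lifts the total to 1136 at 60 m².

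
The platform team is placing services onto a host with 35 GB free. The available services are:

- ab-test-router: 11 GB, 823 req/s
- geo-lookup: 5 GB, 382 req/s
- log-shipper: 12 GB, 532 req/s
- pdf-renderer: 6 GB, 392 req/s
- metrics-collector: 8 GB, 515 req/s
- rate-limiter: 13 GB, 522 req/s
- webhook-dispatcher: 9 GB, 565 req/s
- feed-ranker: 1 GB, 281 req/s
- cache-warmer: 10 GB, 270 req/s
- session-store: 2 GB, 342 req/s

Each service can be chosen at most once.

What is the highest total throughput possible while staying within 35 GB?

2785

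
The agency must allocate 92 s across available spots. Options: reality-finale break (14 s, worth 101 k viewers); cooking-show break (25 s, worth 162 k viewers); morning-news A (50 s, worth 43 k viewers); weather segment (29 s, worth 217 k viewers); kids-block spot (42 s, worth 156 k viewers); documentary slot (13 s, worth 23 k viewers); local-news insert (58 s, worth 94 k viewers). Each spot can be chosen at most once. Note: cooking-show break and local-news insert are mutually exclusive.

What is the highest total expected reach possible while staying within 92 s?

Best packing: reality-finale break + cooking-show break + weather segment + documentary slot — 81 s, 503 total.
The closest alternative, reality-finale break + cooking-show break + weather segment, reaches only 480.

503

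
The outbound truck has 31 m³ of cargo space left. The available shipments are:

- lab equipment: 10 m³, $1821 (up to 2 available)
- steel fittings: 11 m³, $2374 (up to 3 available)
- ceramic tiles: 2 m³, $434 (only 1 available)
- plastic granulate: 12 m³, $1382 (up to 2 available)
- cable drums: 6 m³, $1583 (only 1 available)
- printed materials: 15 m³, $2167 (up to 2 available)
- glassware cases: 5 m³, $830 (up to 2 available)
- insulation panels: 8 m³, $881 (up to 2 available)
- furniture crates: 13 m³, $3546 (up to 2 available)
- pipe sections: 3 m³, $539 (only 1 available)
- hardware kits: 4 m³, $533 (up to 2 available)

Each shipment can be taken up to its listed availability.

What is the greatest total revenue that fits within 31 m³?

8065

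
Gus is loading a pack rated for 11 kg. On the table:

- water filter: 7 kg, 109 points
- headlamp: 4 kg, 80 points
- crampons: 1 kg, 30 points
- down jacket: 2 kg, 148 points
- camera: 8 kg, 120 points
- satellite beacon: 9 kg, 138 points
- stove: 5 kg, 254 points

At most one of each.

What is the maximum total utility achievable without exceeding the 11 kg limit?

By utility per kg: down jacket 74.00, stove 50.80, crampons 30.00, headlamp 20.00 lead.
Greedy by ratio would take crampons + down jacket + stove: 8 kg used, total 432.
Dropping crampons frees 1 kg; slotting in headlamp (4 kg) lifts the total to 482 at 11 kg.

482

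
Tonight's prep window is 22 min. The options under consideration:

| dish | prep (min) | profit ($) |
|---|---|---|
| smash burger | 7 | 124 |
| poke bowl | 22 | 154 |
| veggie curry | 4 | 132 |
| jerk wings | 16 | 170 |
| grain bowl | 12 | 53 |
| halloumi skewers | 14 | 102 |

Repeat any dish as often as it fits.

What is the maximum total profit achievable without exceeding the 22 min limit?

Best packing: 5×veggie curry — 20 min, 660 total.

660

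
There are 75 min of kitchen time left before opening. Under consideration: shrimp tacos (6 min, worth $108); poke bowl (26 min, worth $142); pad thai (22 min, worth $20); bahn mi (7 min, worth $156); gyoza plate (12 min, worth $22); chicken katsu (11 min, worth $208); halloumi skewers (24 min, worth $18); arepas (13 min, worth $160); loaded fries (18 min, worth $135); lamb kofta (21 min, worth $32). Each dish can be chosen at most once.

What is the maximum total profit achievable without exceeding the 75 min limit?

801

By profit per min: bahn mi 22.29, chicken katsu 18.91, shrimp tacos 18.00, arepas 12.31 lead.
Greedy by ratio would take shrimp tacos + bahn mi + gyoza plate + chicken katsu + arepas + loaded fries: 67 min used, total 789.
Dropping shrimp tacos and gyoza plate frees 18 min; slotting in poke bowl (26 min) lifts the total to 801 at 75 min.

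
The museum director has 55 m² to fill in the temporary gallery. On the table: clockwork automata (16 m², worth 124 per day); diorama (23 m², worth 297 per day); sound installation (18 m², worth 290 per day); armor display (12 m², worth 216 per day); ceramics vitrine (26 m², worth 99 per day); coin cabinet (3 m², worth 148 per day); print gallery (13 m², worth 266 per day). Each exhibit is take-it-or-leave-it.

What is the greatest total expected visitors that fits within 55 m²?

Greedy by ratio would take sound installation + armor display + coin cabinet + print gallery: 46 m² used, total 920.
Dropping sound installation frees 18 m²; slotting in diorama (23 m²) lifts the total to 927 at 51 m².

927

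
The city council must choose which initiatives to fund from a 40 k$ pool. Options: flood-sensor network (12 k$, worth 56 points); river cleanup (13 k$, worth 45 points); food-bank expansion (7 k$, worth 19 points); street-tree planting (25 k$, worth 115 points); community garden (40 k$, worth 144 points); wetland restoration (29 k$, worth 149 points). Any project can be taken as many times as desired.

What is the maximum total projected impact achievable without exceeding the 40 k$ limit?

171

Ranking by ratio (projected impact/k$): wetland restoration 5.14, flood-sensor network 4.67, street-tree planting 4.60, community garden 3.60.
The ratio heuristic lands on food-bank expansion + wetland restoration (168) but leaves 4 k$ idle.
The 36 k$ tied up in food-bank expansion and wetland restoration is better spent on flood-sensor network + street-tree planting — total rises to 171 (37 k$).
Every other selection either busts 40 k$ or fails to beat 171.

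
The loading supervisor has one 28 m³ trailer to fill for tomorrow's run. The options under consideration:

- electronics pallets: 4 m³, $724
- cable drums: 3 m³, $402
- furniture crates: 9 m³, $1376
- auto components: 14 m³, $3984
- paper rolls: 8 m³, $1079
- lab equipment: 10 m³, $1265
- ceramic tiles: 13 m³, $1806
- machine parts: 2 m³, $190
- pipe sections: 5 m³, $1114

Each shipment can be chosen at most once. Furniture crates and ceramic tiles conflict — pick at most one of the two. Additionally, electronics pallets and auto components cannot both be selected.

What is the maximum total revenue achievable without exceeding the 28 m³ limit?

Density check — auto components 284.57, pipe sections 222.80, electronics pallets 181.00, furniture crates 152.89 are the best per m³.
Furniture crates + auto components + pipe sections uses 28 of the 28 m³ and totals 6474.
Every other selection either busts 28 m³ or breaks a pairing rule or fails to beat 6474.

6474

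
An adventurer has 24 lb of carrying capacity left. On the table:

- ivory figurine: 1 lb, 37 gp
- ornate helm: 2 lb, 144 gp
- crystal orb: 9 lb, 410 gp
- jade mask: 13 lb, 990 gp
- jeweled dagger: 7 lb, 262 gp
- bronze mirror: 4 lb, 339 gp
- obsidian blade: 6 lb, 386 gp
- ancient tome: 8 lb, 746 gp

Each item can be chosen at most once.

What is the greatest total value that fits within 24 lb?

1917

Filling by ratio: ivory figurine + ornate helm + bronze mirror + obsidian blade + ancient tome for 1652, with 3 lb left unused.
Replace bronze mirror and obsidian blade with jade mask: the trade gains 265 net, giving 1917 at 24 lb.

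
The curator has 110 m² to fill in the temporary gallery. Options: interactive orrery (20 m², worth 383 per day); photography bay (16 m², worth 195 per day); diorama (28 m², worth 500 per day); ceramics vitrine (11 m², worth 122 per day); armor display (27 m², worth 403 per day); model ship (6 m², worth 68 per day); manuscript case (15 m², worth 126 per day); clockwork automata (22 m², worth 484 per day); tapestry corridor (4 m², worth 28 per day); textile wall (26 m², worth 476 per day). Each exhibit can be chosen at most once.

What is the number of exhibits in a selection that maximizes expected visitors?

5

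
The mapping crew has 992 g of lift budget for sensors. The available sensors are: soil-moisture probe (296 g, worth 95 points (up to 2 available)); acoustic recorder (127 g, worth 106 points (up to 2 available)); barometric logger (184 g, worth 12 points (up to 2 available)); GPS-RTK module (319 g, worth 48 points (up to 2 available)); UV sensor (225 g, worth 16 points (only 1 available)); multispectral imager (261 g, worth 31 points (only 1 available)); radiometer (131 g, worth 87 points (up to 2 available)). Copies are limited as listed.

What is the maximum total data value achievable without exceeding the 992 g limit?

Filling by ratio: soil-moisture probe + 2×acoustic recorder + 2×radiometer for 481, with 180 g left unused.
The 131 g tied up in radiometer is better spent on soil-moisture probe — total rises to 489 (977 g).
No other feasible combination exceeds 489.

489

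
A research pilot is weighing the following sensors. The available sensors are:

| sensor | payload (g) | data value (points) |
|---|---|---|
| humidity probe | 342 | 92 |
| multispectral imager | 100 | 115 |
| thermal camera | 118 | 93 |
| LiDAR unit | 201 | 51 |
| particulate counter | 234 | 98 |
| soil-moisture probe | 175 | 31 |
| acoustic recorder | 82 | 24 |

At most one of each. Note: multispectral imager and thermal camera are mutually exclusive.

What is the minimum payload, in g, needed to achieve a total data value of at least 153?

Minimise g subject to total data value ≥ 153.
multispectral imager + LiDAR unit: 166 data value at 301 g.
Any bundle with less than 301 g falls short of 153.

301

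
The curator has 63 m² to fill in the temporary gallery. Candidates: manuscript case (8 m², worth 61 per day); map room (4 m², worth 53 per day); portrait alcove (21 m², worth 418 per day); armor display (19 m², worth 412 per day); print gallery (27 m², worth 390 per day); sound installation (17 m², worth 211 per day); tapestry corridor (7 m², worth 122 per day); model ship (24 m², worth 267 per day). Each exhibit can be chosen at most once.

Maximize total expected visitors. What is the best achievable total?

Taking the top-ratio exhibits first gives manuscript case + map room + portrait alcove + armor display + tapestry corridor for 1066 (59 m²).
The 15 m² tied up in manuscript case and tapestry corridor is better spent on sound installation — total rises to 1094 (61 m²).
That's the maximum — no swap from here does better than 1094.

1094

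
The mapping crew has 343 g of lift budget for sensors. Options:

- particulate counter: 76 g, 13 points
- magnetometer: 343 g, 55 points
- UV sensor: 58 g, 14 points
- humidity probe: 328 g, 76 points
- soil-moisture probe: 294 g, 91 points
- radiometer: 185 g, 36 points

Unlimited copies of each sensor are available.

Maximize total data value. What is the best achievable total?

Taking soil-moisture probe: 294 g used, 91 in data value.

91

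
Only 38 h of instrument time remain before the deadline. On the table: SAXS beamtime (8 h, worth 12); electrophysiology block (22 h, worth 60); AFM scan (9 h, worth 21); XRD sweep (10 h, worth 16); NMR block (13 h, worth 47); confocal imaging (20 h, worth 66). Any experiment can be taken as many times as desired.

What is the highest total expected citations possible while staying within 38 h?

115

By expected citations per h: NMR block 3.62, confocal imaging 3.30, electrophysiology block 2.73, AFM scan 2.33 lead.
The ratio ordering already packs tightly: AFM scan + 2×NMR block, 35 h, 115.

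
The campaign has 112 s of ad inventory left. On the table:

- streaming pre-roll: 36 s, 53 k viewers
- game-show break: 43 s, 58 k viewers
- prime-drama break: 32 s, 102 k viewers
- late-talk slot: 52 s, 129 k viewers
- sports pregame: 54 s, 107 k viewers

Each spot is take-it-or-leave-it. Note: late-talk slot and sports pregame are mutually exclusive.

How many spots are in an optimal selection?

Optimal total is 231.
For example prime-drama break + late-talk slot achieves it, using 84 s.
All optima have 2 spots.

2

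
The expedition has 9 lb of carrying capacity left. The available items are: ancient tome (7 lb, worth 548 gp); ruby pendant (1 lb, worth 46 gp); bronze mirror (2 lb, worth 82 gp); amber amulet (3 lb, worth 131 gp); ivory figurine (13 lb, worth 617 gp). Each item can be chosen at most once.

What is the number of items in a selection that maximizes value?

The maximum value within 9 lb is 630.
One optimal bundle: ancient tome + bronze mirror (9 lb).
Every optimal selection uses 2 items.

2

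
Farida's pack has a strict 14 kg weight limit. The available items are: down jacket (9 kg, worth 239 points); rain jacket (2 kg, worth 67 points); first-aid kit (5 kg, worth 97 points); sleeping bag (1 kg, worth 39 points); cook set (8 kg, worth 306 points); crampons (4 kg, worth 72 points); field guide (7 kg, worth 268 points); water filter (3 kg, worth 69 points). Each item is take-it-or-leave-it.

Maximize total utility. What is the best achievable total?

481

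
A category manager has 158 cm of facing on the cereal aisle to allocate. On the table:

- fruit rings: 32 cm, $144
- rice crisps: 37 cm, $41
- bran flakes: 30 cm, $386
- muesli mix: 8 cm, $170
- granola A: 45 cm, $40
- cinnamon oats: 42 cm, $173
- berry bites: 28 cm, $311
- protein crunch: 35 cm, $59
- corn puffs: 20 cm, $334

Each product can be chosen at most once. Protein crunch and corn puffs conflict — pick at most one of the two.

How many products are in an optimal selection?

Best achievable weekly sales is 1386.
fruit rings + rice crisps + bran flakes + muesli mix + berry bites + corn puffs hits 1386 at 155 cm.
Any selection reaching 1386 contains exactly 6 products.

6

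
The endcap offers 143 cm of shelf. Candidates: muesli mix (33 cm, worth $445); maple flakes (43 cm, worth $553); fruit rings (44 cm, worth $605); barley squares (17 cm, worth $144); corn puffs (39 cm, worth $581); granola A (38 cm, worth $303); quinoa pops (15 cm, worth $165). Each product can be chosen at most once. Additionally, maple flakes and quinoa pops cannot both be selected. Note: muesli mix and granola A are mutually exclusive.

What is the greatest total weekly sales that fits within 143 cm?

1883

Filling by ratio: muesli mix + fruit rings + corn puffs + quinoa pops for 1796, with 12 cm left unused.
The 48 cm tied up in muesli mix and quinoa pops is better spent on maple flakes + barley squares — total rises to 1883 (143 cm).
The closest alternative, muesli mix + fruit rings + corn puffs + quinoa pops, reaches only 1796.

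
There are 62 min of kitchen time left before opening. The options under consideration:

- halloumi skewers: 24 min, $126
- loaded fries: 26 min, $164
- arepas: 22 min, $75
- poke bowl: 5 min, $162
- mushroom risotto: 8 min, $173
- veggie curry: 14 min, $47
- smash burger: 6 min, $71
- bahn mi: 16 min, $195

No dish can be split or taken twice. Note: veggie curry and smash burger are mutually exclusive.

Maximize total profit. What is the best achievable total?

Ranking by ratio (profit/min): poke bowl 32.40, mushroom risotto 21.62, bahn mi 12.19.
Taking loaded fries + poke bowl + mushroom risotto + smash burger + bahn mi: 61 min used, 765 in profit.
An exhaustive check of the 256 subsets confirms 765.

765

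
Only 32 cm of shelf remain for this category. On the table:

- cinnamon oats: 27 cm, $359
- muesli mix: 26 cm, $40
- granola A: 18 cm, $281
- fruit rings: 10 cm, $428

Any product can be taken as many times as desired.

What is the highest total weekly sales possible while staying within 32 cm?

3×fruit rings uses 30 of the 32 cm and totals 1284.
Nothing else within 32 cm beats 1284.

1284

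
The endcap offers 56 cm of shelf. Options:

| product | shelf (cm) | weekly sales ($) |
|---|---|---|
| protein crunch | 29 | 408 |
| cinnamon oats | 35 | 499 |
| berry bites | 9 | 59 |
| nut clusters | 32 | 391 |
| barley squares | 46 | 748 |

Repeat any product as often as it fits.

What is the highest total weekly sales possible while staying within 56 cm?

The ratio ordering already packs tightly: berry bites + barley squares, 55 cm, 807.
That's the maximum — no swap from here does better than 807.

807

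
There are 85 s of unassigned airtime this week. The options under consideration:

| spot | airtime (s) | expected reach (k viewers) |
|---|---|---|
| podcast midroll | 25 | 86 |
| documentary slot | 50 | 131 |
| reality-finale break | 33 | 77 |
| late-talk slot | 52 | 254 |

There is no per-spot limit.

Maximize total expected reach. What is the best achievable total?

Ranking by ratio (expected reach/s): late-talk slot 4.88, podcast midroll 3.44, documentary slot 2.62, reality-finale break 2.33.
Taking podcast midroll + late-talk slot: 77 s used, 340 in expected reach.

340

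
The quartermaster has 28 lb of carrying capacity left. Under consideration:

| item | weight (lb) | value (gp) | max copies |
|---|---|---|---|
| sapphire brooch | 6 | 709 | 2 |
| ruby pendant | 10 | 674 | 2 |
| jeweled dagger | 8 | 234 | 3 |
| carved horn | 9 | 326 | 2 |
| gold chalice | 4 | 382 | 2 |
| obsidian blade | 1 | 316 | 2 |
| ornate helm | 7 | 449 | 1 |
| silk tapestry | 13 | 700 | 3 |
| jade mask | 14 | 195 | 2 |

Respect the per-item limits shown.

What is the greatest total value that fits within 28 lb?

3106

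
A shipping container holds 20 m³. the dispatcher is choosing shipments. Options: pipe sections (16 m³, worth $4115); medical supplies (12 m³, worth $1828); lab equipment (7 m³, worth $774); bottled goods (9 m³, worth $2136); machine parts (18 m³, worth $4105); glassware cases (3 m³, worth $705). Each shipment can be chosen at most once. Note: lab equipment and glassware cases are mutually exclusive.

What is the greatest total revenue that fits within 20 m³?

4820

The ratio ordering already packs tightly: pipe sections + glassware cases, 19 m³, 4820.
The closest alternative, pipe sections, reaches only 4115.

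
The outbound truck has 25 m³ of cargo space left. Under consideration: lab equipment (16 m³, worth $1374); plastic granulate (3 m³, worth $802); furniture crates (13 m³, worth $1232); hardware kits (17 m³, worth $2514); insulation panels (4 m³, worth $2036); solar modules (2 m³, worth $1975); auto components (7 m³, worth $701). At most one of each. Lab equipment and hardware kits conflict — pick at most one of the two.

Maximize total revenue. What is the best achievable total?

6525

By revenue per m³: solar modules 987.50, insulation panels 509.00, plastic granulate 267.33 lead.
Taking the top-ratio shipments first gives plastic granulate + insulation panels + solar modules + auto components for 5514 (16 m³).
The 10 m³ tied up in plastic granulate and auto components is better spent on hardware kits — total rises to 6525 (23 m³).
Runner-up lab equipment + plastic granulate + insulation panels + solar modules tops out at 6187.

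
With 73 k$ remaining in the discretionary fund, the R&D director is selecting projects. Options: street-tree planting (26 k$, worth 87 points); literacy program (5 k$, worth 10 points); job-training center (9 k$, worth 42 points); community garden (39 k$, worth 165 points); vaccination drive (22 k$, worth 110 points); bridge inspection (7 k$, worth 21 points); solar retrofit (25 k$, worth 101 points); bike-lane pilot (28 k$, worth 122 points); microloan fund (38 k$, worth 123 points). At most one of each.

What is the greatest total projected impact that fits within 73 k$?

317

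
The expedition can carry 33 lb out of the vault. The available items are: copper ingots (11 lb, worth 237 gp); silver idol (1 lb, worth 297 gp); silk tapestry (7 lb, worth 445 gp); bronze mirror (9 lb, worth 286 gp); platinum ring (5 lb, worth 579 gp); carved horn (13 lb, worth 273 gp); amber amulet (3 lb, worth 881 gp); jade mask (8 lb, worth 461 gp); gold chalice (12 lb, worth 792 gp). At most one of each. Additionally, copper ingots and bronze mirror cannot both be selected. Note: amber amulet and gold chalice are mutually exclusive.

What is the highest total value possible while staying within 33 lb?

2949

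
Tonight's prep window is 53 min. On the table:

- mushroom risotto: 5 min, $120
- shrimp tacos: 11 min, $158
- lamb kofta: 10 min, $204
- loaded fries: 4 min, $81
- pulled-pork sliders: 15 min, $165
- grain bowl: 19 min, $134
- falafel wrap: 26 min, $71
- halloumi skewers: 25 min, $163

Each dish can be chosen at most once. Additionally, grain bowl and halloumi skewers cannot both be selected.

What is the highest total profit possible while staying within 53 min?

Taking mushroom risotto + shrimp tacos + lamb kofta + loaded fries + pulled-pork sliders: 45 min used, 728 in profit.
Every other selection either busts 53 min or breaks a pairing rule or fails to beat 728.

728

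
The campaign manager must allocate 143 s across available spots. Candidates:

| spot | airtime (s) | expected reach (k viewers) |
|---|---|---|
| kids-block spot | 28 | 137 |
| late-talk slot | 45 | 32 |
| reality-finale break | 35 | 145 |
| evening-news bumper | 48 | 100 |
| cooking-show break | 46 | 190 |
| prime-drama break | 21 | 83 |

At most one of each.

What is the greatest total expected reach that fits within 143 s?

555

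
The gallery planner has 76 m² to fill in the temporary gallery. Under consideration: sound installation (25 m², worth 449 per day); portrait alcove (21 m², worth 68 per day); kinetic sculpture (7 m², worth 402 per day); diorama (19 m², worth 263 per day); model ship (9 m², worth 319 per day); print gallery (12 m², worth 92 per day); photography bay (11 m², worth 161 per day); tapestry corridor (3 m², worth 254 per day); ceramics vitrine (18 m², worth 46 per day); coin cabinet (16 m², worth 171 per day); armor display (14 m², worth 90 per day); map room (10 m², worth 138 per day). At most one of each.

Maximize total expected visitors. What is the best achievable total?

The ratio ordering already packs tightly: sound installation + kinetic sculpture + diorama + model ship + photography bay + tapestry corridor, 74 m², 1848.
Runner-up sound installation + kinetic sculpture + diorama + model ship + tapestry corridor + map room tops out at 1825.

1848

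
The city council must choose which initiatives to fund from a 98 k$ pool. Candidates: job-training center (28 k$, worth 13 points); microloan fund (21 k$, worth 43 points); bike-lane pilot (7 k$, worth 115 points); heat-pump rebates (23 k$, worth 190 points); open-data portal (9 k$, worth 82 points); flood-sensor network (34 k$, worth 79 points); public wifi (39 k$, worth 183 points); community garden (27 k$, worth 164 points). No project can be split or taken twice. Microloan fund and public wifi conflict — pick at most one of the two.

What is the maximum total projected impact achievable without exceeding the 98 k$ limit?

652

A density-first pass picks microloan fund + bike-lane pilot + heat-pump rebates + open-data portal + community garden — 594 at 87 k$.
Dropping microloan fund and open-data portal frees 30 k$; slotting in public wifi (39 k$) lifts the total to 652 at 96 k$.
Next best is heat-pump rebates + open-data portal + public wifi + community garden at 619 (98 k$) — short by 33.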